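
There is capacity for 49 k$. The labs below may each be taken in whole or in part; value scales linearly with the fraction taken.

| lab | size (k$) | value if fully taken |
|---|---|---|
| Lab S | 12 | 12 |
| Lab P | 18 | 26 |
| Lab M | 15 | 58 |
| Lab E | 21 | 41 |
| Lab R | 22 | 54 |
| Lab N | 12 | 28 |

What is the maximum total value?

Rank by value-to-size ratio: Lab M 58/15≈3.87, Lab R 54/22≈2.45, Lab N 28/12≈2.33, Lab E 41/21≈1.95, Lab P 26/18≈1.44, Lab S 12/12≈1.
Take all of Lab M (15 k$, value 58) — 34 k$ left.
All 22 k$ of Lab R fit (value 54) — 12 remain.
Lab N: take in full, 12 k$ for value 28 — 0 left.
Total value = 140.

140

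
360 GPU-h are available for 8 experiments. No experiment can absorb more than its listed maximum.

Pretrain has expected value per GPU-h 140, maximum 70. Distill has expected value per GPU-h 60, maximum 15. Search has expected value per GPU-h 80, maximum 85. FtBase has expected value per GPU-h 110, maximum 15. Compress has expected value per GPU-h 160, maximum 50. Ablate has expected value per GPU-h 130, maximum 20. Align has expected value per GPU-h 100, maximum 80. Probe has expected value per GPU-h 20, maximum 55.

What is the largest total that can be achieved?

38250

Rank by expected value per GPU-h: Compress 160 > Pretrain 140 > Ablate 130 > FtBase 110 > Align 100 > Search 80 > Distill 60 > Probe 20.
Give Compress 50 to hit its cap of 50 → 310 left.
Pretrain: +70 to 70 (cap) → 240 left.
Ablate: +20 to 20 (cap) → 220 left.
FtBase takes 15 to reach its cap of 15 → 205 left.
Align takes 80 to reach its cap of 80 → 125 left.
Give Search 85 to hit its cap of 85 → 40 left.
Distill: +15 to 15 (cap) → 25 left.
Probe: +25 (room for 55) → 25. Pool exhausted.
Total = 140×70 + 60×15 + 80×85 + 110×15 + 160×50 + 130×20 + 100×80 + 20×25 = 38250.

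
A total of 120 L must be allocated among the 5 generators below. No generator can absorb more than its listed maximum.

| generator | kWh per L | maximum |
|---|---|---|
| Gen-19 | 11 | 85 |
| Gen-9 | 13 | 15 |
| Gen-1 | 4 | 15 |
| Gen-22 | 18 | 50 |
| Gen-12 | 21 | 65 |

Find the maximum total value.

2330

Order the generators by kWh per L: Gen-12 21 > Gen-22 18 > Gen-9 13 > Gen-19 11 > Gen-1 4.
Gen-12: +65 to 65 (cap) ; 55 left.
Gen-22: +50 to 50 (cap) ; 5 left.
Gen-9: +5 (room for 15) → 5. Pool exhausted.
Total = 13×5 + 18×50 + 21×65 = 2330.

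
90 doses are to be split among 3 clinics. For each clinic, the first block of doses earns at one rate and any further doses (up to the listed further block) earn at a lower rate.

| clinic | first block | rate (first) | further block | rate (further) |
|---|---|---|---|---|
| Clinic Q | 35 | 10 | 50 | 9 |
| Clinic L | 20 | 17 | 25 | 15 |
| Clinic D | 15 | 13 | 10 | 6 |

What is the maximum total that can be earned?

1210

Rank every tier by rate: Clinic L/first 17 > Clinic L/second 15 > Clinic D/first 13 > Clinic Q/first 10 > Clinic Q/second 9 > Clinic D/second 6.
Clinic L/first (17): +20 → 70 left.
Clinic L second at 15: fill all 25 → 45 left.
Clinic D first at 13: fill all 15 → 30 left.
30 remain; put them into Clinic Q first at 10.
Total = 17×20 + 15×25 + 13×15 + 10×30 = 1210.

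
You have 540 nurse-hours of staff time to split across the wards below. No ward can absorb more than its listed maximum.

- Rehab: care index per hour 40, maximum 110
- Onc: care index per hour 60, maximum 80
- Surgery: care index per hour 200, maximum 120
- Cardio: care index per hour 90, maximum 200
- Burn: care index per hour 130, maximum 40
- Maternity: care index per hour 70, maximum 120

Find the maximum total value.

Highest care index per hour first: Surgery 200 > Burn 130 > Cardio 90 > Maternity 70 > Onc 60 > Rehab 40.
Give Surgery 120 to hit its cap of 120 ; 420 left.
Give Burn 40 to hit its cap of 40 ; 380 left.
Give Cardio 200 to hit its cap of 200 ; 180 left.
Give Maternity 120 to hit its cap of 120 ; 60 left.
Only 60 left; Onc takes them to reach 60.
Total = 60×60 + 200×120 + 90×200 + 130×40 + 70×120 = 59200.

59200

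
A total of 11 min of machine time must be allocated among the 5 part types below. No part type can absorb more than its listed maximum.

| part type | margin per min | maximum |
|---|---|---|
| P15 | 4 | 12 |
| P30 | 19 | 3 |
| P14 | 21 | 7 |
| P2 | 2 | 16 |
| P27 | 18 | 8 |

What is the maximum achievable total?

222

Order the part types by margin per min: P14 21 > P30 19 > P27 18 > P15 4 > P2 2.
Give P14 7 to hit its cap of 7 — 4 left.
P30: +3 to 3 (cap) — 1 left.
P27: +1 (room for 8) → 1. Pool exhausted.
Total = 19×3 + 21×7 + 18×1 = 222.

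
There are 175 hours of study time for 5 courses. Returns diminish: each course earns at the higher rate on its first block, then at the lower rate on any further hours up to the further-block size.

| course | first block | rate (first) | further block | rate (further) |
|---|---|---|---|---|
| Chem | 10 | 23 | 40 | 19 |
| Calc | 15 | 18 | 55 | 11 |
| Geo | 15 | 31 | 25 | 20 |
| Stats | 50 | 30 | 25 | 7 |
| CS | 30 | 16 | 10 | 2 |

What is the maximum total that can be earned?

4045

Order all 10 blocks by rate: Geo/first 31 > Stats/first 30 > Chem/first 23 > Geo/second 20 > Chem/second 19 > Calc/first 18 > CS/first 16 > Calc/second 11 > Stats/second 7 > CS/second 2.
Geo/first (31): +15 ; 160 left.
Stats/first (30): +50 ; 110 left.
Chem first at 23: fill all 10 ; 100 left.
Geo/second (20): +25 ; 75 left.
Chem second at 19: fill all 40 ; 35 left.
Fill Calc first block (15 at 18) ; 20 left.
20 remain; put them into CS first at 16.
Total = 31×15 + 30×50 + 23×10 + 20×25 + 19×40 + 18×15 + 16×20 = 4045.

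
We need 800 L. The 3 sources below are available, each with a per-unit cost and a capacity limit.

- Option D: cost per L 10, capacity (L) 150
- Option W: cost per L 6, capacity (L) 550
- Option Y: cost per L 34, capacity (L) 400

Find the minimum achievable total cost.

Use sources in increasing cost order.
Take 550 from Option W at 6 → need 250 more.
Take 150 from Option D at 10 → need 100 more.
Take 100 from Option Y at 34 to finish.
Cost = 550×6 + 150×10 + 100×34 = 8200.

8200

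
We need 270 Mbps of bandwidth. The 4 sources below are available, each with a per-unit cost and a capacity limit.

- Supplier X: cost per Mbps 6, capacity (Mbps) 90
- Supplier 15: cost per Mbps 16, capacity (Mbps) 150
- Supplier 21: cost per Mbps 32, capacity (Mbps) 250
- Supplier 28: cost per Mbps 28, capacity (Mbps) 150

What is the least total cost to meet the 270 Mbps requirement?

Use sources in increasing cost order.
Take 90 from Supplier X at 6 → need 180 more.
Take 150 from Supplier 15 at 16 → need 30 more.
Supplier 28 (28): take the remaining 30 → done.
Supplier 21: unused.
Cost = 90×6 + 150×16 + 30×28 = 3780.

3780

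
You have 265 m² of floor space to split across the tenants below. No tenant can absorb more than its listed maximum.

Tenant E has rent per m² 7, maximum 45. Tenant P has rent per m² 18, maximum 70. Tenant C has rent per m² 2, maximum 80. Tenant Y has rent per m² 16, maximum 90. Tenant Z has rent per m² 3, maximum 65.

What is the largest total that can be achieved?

3195

Rank by rent per m²: Tenant P 18 > Tenant Y 16 > Tenant E 7 > Tenant Z 3 > Tenant C 2.
Tenant P takes 70 to reach its cap of 70 ; 195 left.
Give Tenant Y 90 to hit its cap of 90 ; 105 left.
Give Tenant E 45 to hit its cap of 45 ; 60 left.
Only 60 left; Tenant Z takes them to reach 60.
Total = 7×45 + 18×70 + 16×90 + 3×60 = 3195.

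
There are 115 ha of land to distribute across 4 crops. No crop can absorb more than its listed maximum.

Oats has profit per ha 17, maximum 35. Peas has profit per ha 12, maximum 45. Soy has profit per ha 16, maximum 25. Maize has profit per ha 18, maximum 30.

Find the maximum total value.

Rank by profit per ha: Maize 18 > Oats 17 > Soy 16 > Peas 12.
Maize takes 30 to reach its cap of 30 — 85 left.
Give Oats 35 to hit its cap of 35 — 50 left.
Soy takes 25 to reach its cap of 25 — 25 left.
Only 25 left; Peas takes them to reach 25.
Total = 17×35 + 12×25 + 16×25 + 18×30 = 1835.

1835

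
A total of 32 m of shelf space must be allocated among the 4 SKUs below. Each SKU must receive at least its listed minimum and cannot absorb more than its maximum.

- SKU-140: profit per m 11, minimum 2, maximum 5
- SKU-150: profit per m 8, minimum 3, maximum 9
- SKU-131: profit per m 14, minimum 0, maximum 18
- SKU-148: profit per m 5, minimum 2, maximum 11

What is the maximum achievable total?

Meeting every minimum uses 2+3+0+2 = 7 m, leaving 25.
Highest profit per m first: SKU-131 14 > SKU-140 11 > SKU-150 8 > SKU-148 5.
Give SKU-131 18 more to hit its cap of 18 — 7 left.
SKU-140 takes 3 more to reach its cap of 5 — 4 left.
SKU-150: +4 (room for 6) → 7. Pool exhausted.
Total = 11×5 + 8×7 + 14×18 + 5×2 = 373.

373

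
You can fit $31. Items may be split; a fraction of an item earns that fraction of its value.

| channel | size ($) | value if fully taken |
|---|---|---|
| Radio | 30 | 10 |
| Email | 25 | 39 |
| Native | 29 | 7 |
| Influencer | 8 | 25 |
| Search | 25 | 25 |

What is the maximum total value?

Rank by value-to-size ratio: Influencer 25/8≈3.12, Email 39/25≈1.56, Search 25/25≈1, Radio 10/30≈0.333, Native 7/29≈0.241.
Take all of Influencer (8 $, value 25) — 23 $ left.
Fill the last 23 $ with part of Email: 23/25 of it earns 35.88.
Total value = 60.88.

60.88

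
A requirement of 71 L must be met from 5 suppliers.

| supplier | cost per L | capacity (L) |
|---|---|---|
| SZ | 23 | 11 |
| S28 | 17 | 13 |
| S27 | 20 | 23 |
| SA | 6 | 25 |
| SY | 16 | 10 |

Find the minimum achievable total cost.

991

Fill from the cheapest supplier first.
SA at 6: take all 25 L → 46 still needed.
Take 10 from SY at 16 → need 36 more.
Take 13 from S28 at 17 → need 23 more.
S27 at 20: take all 23 L → 0 still needed.
SZ: unused.
Cost = 25×6 + 10×16 + 13×17 + 23×20 = 991.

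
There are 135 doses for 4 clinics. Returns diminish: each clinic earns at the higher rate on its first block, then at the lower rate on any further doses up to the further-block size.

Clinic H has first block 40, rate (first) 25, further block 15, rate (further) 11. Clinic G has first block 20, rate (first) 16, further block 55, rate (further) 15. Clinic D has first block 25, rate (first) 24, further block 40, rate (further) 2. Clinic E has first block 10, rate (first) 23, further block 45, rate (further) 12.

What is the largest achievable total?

2750

Order all 8 blocks by rate: Clinic H/first 25 > Clinic D/first 24 > Clinic E/first 23 > Clinic G/first 16 > Clinic G/second 15 > Clinic E/second 12 > Clinic H/second 11 > Clinic D/second 2.
Clinic H first at 25: fill all 40 ; 95 left.
Clinic D first at 24: fill all 25 ; 70 left.
Clinic E/first (23): +10 ; 60 left.
Clinic G/first (16): +20 ; 40 left.
Clinic G/second: +40 of 55 at 15; pool empty.
Total = 25×40 + 24×25 + 23×10 + 16×20 + 15×40 = 2750.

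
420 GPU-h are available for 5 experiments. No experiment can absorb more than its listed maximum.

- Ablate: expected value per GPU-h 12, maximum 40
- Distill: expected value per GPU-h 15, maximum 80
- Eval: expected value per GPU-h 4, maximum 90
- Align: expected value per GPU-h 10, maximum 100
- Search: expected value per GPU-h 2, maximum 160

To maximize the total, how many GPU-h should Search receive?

Order the experiments by expected value per GPU-h: Distill 15 > Ablate 12 > Align 10 > Eval 4 > Search 2.
Distill: +80 to 80 (cap) ; 340 left.
Give Ablate 40 to hit its cap of 40 ; 300 left.
Align: +100 to 100 (cap) ; 200 left.
Give Eval 90 to hit its cap of 90 ; 110 left.
Search: +110 (room for 160) → 110. Pool exhausted.

110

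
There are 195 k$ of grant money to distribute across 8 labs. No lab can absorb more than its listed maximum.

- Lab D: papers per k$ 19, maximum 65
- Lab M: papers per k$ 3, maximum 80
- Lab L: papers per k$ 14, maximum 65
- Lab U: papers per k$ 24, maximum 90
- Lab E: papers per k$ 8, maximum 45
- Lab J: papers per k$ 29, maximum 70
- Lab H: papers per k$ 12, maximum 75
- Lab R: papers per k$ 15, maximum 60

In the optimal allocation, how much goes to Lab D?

Highest papers per k$ first: Lab J 29 > Lab U 24 > Lab D 19 > Lab R 15 > Lab L 14 > Lab H 12 > Lab E 8 > Lab M 3.
Give Lab J 70 to hit its cap of 70 ; 125 left.
Give Lab U 90 to hit its cap of 90 ; 35 left.
Lab D has room for 65 but only 35 remain, so it gets 35.

35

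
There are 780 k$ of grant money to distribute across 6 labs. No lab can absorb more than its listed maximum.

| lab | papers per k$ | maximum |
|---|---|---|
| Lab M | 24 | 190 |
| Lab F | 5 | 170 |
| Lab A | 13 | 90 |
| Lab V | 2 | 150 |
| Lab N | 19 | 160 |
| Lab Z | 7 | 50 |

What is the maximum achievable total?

Rank by papers per k$: Lab M 24 > Lab N 19 > Lab A 13 > Lab Z 7 > Lab F 5 > Lab V 2.
Give Lab M 190 to hit its cap of 190 ; 590 left.
Give Lab N 160 to hit its cap of 160 ; 430 left.
Give Lab A 90 to hit its cap of 90 ; 340 left.
Give Lab Z 50 to hit its cap of 50 ; 290 left.
Give Lab F 170 to hit its cap of 170 ; 120 left.
Lab V: +120 (room for 150) → 120. Pool exhausted.
Total = 24×190 + 5×170 + 13×90 + 2×120 + 19×160 + 7×50 = 10210.

10210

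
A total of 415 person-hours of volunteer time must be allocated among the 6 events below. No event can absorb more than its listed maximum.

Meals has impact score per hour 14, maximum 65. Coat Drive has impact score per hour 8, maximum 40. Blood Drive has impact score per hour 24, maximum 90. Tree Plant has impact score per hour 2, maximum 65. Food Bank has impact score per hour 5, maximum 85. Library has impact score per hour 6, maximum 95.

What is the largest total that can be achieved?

Order the events by impact score per hour: Blood Drive 24 > Meals 14 > Coat Drive 8 > Library 6 > Food Bank 5 > Tree Plant 2.
Give Blood Drive 90 to hit its cap of 90 → 325 left.
Meals: +65 to 65 (cap) → 260 left.
Coat Drive: +40 to 40 (cap) → 220 left.
Library takes 95 to reach its cap of 95 → 125 left.
Food Bank: +85 to 85 (cap) → 40 left.
Only 40 left; Tree Plant takes them to reach 40.
Total = 14×65 + 8×40 + 24×90 + 2×40 + 5×85 + 6×95 = 4465.

4465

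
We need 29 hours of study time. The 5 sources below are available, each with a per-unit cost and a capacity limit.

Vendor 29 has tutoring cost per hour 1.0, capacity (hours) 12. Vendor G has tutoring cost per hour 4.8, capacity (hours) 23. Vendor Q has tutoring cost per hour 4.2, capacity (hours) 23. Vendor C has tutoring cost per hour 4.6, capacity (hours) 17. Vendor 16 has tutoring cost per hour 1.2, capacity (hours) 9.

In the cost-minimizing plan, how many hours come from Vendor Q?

8

Fill from the cheapest source first.
Vendor 29 at 1.0: take all 12 hours ; 17 still needed.
Vendor 16 at 1.2: take all 9 hours ; 8 still needed.
Vendor Q at 4.2: take 8 of its 23 ; requirement met.
Vendor C, Vendor G: unused.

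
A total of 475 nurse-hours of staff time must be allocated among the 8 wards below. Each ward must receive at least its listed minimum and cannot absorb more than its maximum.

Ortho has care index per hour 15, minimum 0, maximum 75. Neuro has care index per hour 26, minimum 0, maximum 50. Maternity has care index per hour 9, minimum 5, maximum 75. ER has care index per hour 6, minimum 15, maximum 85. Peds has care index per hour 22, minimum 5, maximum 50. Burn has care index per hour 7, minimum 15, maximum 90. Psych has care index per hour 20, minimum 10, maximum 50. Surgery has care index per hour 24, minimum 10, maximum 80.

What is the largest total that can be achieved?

7770

Meeting every minimum uses 0+0+5+15+5+15+10+10 = 60 nurse-hours, leaving 415.
Rank by care index per hour: Neuro 26 > Surgery 24 > Peds 22 > Psych 20 > Ortho 15 > Maternity 9 > Burn 7 > ER 6.
Neuro: +50 to 50 (cap) → 365 left.
Surgery: +70 to 80 (cap) → 295 left.
Give Peds 45 more to hit its cap of 50 → 250 left.
Psych takes 40 more to reach its cap of 50 → 210 left.
Give Ortho 75 more to hit its cap of 75 → 135 left.
Maternity: +70 to 75 (cap) → 65 left.
Burn has room for 75 more but only 65 remain, so it gets 80.
Total = 15×75 + 26×50 + 9×75 + 6×15 + 22×50 + 7×80 + 20×50 + 24×80 = 7770.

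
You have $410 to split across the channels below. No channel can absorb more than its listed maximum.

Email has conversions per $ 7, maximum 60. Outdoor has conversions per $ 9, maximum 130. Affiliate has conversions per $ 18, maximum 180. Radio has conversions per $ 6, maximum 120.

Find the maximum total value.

5070

Order the channels by conversions per $: Affiliate 18 > Outdoor 9 > Email 7 > Radio 6.
Affiliate takes 180 to reach its cap of 180 ; 230 left.
Give Outdoor 130 to hit its cap of 130 ; 100 left.
Email: +60 to 60 (cap) ; 40 left.
Radio has room for 120 but only 40 remain, so it gets 40.
Total = 7×60 + 9×130 + 18×180 + 6×40 = 5070.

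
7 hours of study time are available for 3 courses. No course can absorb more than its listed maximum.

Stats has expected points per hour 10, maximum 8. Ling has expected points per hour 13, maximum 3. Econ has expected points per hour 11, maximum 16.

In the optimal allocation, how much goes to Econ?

4

Order the courses by expected points per hour: Ling 13 > Econ 11 > Stats 10.
Ling: +3 to 3 (cap) ; 4 left.
Only 4 left; Econ takes them to reach 4.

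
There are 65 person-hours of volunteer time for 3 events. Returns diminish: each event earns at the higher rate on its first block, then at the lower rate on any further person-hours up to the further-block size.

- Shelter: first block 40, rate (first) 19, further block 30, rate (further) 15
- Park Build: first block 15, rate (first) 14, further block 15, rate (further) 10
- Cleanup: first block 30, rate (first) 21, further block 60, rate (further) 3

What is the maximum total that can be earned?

Treat each block as its own option and order by rate: Cleanup/tier1 21 > Shelter/tier1 19 > Shelter/tier2 15 > Park Build/tier1 14 > Park Build/tier2 10 > Cleanup/tier2 3.
Fill Cleanup tier1 block (30 at 21) ; 35 left.
Shelter tier1 at 19: only 35 left, fill 35.
Total = 21×30 + 19×35 = 1295.

1295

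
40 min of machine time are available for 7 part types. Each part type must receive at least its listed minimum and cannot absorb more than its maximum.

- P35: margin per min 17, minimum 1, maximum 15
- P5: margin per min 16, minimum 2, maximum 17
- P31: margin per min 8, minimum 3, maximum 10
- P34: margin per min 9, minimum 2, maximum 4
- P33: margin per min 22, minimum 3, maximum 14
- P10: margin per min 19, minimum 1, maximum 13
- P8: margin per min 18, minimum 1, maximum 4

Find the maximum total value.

Meeting every minimum uses 1+2+3+2+3+1+1 = 13 min, leaving 27.
Highest margin per min first: P33 22 > P10 19 > P8 18 > P35 17 > P5 16 > P34 9 > P31 8.
P33 takes 11 more to reach its cap of 14 ; 16 left.
P10 takes 12 more to reach its cap of 13 ; 4 left.
P8: +3 to 4 (cap) ; 1 left.
Only 1 left; P35 takes them to reach 2.
Total = 17×2 + 16×2 + 8×3 + 9×2 + 22×14 + 19×13 + 18×4 = 735.

735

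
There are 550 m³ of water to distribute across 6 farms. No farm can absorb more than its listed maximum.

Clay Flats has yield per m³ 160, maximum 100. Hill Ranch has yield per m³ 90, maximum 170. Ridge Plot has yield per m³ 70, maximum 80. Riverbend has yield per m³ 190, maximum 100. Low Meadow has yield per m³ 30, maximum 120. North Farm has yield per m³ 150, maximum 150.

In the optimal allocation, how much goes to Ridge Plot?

30

Order the farms by yield per m³: Riverbend 190 > Clay Flats 160 > North Farm 150 > Hill Ranch 90 > Ridge Plot 70 > Low Meadow 30.
Riverbend: +100 to 100 (cap) → 450 left.
Give Clay Flats 100 to hit its cap of 100 → 350 left.
North Farm: +150 to 150 (cap) → 200 left.
Hill Ranch takes 170 to reach its cap of 170 → 30 left.
Ridge Plot has room for 80 but only 30 remain, so it gets 30.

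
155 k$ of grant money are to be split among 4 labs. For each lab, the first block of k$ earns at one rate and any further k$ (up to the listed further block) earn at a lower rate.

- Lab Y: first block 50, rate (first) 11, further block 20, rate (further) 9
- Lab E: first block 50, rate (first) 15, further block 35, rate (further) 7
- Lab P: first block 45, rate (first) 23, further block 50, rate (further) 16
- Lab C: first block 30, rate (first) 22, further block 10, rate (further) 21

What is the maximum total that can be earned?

Order all 8 blocks by rate: Lab P/T1 23 > Lab C/T1 22 > Lab C/T2 21 > Lab P/T2 16 > Lab E/T1 15 > Lab Y/T1 11 > Lab Y/T2 9 > Lab E/T2 7.
Fill Lab P T1 block (45 at 23) ; 110 left.
Lab C T1 at 22: fill all 30 ; 80 left.
Lab C T2 at 21: fill all 10 ; 70 left.
Lab P/T2 (16): +50 ; 20 left.
Lab E/T1: +20 of 50 at 15; pool empty.
Total = 23×45 + 22×30 + 21×10 + 16×50 + 15×20 = 3005.

3005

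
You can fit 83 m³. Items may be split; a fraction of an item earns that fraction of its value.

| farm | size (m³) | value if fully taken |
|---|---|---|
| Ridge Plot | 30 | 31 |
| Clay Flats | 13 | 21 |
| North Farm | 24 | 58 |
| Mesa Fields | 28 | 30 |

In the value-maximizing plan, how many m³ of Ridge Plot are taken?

Rank by value-to-size ratio: North Farm 58/24≈2.42, Clay Flats 21/13≈1.62, Mesa Fields 30/28≈1.07, Ridge Plot 31/30≈1.03.
Take all of North Farm (24 m³, value 58) ; 59 m³ left.
Take all of Clay Flats (13 m³, value 21) ; 46 m³ left.
All 28 m³ of Mesa Fields fit (value 30) ; 18 remain.
18 m³ left: a 18/30 share of Ridge Plot gives 31×18/30 = 18.6.

18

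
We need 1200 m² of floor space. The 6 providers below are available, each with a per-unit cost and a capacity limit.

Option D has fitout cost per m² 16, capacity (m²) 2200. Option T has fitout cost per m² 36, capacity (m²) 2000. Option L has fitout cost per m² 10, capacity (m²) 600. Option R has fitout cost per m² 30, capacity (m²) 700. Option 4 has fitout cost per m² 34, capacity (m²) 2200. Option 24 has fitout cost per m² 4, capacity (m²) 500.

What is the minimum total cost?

9600

Use providers in increasing cost order.
Take 500 from Option 24 at 4 → need 700 more.
Option L at 10: take all 600 m² → 100 still needed.
Option D at 16: take 100 of its 2200 → requirement met.
Option R, Option 4, Option T: unused.
Cost = 500×4 + 600×10 + 100×16 = 9600.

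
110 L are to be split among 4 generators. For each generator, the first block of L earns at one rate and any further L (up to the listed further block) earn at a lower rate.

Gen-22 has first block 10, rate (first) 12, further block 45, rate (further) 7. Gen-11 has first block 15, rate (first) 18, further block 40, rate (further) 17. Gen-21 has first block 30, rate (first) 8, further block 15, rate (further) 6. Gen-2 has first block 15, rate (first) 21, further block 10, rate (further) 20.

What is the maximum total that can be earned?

Rank every tier by rate: Gen-2/first 21 > Gen-2/second 20 > Gen-11/first 18 > Gen-11/second 17 > Gen-22/first 12 > Gen-21/first 8 > Gen-22/second 7 > Gen-21/second 6.
Gen-2 first at 21: fill all 15 ; 95 left.
Fill Gen-2 second block (10 at 20) ; 85 left.
Gen-11 first at 18: fill all 15 ; 70 left.
Gen-11 second at 17: fill all 40 ; 30 left.
Fill Gen-22 first block (10 at 12) ; 20 left.
Gen-21/first: +20 of 30 at 8; pool empty.
Total = 21×15 + 20×10 + 18×15 + 17×40 + 12×10 + 8×20 = 1745.

1745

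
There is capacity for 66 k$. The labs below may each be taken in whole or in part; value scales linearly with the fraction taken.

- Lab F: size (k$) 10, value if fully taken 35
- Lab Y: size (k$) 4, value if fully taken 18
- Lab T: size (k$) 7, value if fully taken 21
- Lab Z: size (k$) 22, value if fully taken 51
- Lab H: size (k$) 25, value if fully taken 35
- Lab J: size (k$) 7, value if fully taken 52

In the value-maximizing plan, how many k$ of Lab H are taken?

Rank by value-to-size ratio: Lab J 52/7≈7.43, Lab Y 18/4≈4.5, Lab F 35/10≈3.5, Lab T 21/7≈3, Lab Z 51/22≈2.32, Lab H 35/25≈1.4.
All 7 k$ of Lab J fit (value 52) ; 59 remain.
All 4 k$ of Lab Y fit (value 18) ; 55 remain.
Lab F: take in full, 10 k$ for value 35 ; 45 left.
Lab T: take in full, 7 k$ for value 21 ; 38 left.
Lab Z: take in full, 22 k$ for value 51 ; 16 left.
Only 16 k$ remain; take 16/25 of Lab H for value 35×16/25 = 22.4.

16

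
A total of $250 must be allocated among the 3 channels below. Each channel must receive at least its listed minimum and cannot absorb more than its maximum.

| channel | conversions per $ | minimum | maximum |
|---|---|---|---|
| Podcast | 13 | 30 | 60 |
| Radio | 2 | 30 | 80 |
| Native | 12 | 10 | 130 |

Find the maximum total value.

Meeting every minimum uses 30+30+10 = 70 $, leaving 180.
Rank by conversions per $: Podcast 13 > Native 12 > Radio 2.
Podcast: +30 to 60 (cap) — 150 left.
Give Native 120 more to hit its cap of 130 — 30 left.
Only 30 left; Radio takes them to reach 60.
Total = 13×60 + 2×60 + 12×130 = 2460.

2460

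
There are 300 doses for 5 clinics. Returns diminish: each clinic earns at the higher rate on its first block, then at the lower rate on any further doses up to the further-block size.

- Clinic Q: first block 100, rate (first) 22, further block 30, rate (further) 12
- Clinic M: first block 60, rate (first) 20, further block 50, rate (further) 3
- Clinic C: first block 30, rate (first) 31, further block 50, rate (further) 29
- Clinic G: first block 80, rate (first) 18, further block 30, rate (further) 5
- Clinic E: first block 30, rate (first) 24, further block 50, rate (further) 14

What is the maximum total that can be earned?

7040

Rank every tier by rate: Clinic C/tier1 31 > Clinic C/tier2 29 > Clinic E/tier1 24 > Clinic Q/tier1 22 > Clinic M/tier1 20 > Clinic G/tier1 18 > Clinic E/tier2 14 > Clinic Q/tier2 12 > Clinic G/tier2 5 > Clinic M/tier2 3.
Clinic C tier1 at 31: fill all 30 ; 270 left.
Clinic C/tier2 (29): +50 ; 220 left.
Clinic E tier1 at 24: fill all 30 ; 190 left.
Fill Clinic Q tier1 block (100 at 22) ; 90 left.
Fill Clinic M tier1 block (60 at 20) ; 30 left.
30 remain; put them into Clinic G tier1 at 18.
Total = 31×30 + 29×50 + 24×30 + 22×100 + 20×60 + 18×30 = 7040.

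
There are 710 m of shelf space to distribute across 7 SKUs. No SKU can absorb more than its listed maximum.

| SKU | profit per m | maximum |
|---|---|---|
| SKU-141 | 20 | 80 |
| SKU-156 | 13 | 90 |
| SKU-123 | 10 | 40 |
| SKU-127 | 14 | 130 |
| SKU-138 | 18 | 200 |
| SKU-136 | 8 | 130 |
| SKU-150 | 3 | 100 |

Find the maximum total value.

Highest profit per m first: SKU-141 20 > SKU-138 18 > SKU-127 14 > SKU-156 13 > SKU-123 10 > SKU-136 8 > SKU-150 3.
Give SKU-141 80 to hit its cap of 80 ; 630 left.
SKU-138: +200 to 200 (cap) ; 430 left.
SKU-127 takes 130 to reach its cap of 130 ; 300 left.
SKU-156: +90 to 90 (cap) ; 210 left.
Give SKU-123 40 to hit its cap of 40 ; 170 left.
SKU-136: +130 to 130 (cap) ; 40 left.
SKU-150 has room for 100 but only 40 remain, so it gets 40.
Total = 20×80 + 13×90 + 10×40 + 14×130 + 18×200 + 8×130 + 3×40 = 9750.

9750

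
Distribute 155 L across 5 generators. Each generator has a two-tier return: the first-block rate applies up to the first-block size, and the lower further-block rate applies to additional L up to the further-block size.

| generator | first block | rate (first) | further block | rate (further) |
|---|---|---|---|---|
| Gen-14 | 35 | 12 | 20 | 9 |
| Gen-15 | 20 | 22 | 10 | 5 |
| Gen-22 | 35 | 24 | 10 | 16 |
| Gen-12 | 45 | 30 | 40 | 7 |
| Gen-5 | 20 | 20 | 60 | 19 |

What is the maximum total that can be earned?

3695

Treat each block as its own option and order by rate: Gen-12/tier1 30 > Gen-22/tier1 24 > Gen-15/tier1 22 > Gen-5/tier1 20 > Gen-5/tier2 19 > Gen-22/tier2 16 > Gen-14/tier1 12 > Gen-14/tier2 9 > Gen-12/tier2 7 > Gen-15/tier2 5.
Fill Gen-12 tier1 block (45 at 30) → 110 left.
Fill Gen-22 tier1 block (35 at 24) → 75 left.
Fill Gen-15 tier1 block (20 at 22) → 55 left.
Gen-5 tier1 at 20: fill all 20 → 35 left.
35 remain; put them into Gen-5 tier2 at 19.
Total = 30×45 + 24×35 + 22×20 + 20×20 + 19×35 = 3695.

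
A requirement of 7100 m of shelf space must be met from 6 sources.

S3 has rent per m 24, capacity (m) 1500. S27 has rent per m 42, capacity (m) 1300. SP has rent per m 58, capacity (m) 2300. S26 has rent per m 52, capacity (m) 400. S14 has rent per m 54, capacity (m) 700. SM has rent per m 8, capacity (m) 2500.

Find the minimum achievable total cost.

209800

Use sources in increasing cost order.
SM (8): use full 2500 — 4600 m to go.
Take 1500 from S3 at 24 — need 3100 more.
Take 1300 from S27 at 42 — need 1800 more.
S26 (52): use full 400 — 1400 m to go.
S14 at 54: take all 700 m — 700 still needed.
SP at 58: take 700 of its 2300 — requirement met.
Cost = 2500×8 + 1500×24 + 1300×42 + 400×52 + 700×54 + 700×58 = 209800.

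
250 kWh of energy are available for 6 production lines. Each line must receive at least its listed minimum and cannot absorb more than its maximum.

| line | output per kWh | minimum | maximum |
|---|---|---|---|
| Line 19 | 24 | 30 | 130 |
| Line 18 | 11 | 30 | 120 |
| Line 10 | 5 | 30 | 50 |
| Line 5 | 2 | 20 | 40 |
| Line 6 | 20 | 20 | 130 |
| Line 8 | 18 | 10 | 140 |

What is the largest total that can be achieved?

Meeting every minimum uses 30+30+30+20+20+10 = 140 kWh, leaving 110.
Order the production lines by output per kWh: Line 19 24 > Line 6 20 > Line 8 18 > Line 18 11 > Line 10 5 > Line 5 2.
Line 19: +100 to 130 (cap) → 10 left.
Only 10 left; Line 6 takes them to reach 30.
Total = 24×130 + 11×30 + 5×30 + 2×20 + 20×30 + 18×10 = 4420.

4420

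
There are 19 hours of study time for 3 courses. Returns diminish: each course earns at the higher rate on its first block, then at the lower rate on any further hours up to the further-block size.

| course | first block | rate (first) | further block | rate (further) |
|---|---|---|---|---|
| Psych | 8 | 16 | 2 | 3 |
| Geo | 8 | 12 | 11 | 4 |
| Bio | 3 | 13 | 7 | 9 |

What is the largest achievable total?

Treat each block as its own option and order by rate: Psych/tier1 16 > Bio/tier1 13 > Geo/tier1 12 > Bio/tier2 9 > Geo/tier2 4 > Psych/tier2 3.
Psych/tier1 (16): +8 → 11 left.
Fill Bio tier1 block (3 at 13) → 8 left.
Geo tier1 at 12: fill all 8 → 0 left.
Total = 16×8 + 13×3 + 12×8 = 263.

263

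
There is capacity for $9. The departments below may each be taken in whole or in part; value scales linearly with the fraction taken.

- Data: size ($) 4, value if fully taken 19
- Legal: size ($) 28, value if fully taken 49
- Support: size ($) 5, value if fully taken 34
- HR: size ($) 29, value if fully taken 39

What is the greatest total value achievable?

Rank by value-to-size ratio: Support 34/5≈6.8, Data 19/4≈4.75, Legal 49/28≈1.75, HR 39/29≈1.34.
Support: take in full, 5 $ for value 34 → 4 left.
All 4 $ of Data fit (value 19) → 0 remain.
Total value = 53.

53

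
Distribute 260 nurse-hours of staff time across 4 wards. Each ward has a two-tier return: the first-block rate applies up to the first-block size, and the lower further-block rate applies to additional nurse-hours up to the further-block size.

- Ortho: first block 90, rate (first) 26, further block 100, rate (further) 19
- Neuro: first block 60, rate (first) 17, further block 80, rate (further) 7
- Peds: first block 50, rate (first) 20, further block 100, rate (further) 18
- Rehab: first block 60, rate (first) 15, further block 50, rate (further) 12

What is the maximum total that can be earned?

5600

Order all 8 blocks by rate: Ortho/T1 26 > Peds/T1 20 > Ortho/T2 19 > Peds/T2 18 > Neuro/T1 17 > Rehab/T1 15 > Rehab/T2 12 > Neuro/T2 7.
Ortho T1 at 26: fill all 90 ; 170 left.
Peds/T1 (20): +50 ; 120 left.
Ortho T2 at 19: fill all 100 ; 20 left.
20 remain; put them into Peds T2 at 18.
Total = 26×90 + 20×50 + 19×100 + 18×20 = 5600.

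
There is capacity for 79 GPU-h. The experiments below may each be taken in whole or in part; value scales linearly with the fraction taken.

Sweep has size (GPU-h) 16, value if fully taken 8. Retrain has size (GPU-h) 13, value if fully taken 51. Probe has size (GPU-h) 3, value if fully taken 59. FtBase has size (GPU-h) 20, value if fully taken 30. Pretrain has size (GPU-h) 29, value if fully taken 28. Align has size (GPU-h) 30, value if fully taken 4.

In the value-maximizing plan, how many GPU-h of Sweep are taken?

14

Rank by value-to-size ratio: Probe 59/3≈19.7, Retrain 51/13≈3.92, FtBase 30/20≈1.5, Pretrain 28/29≈0.966, Sweep 8/16≈0.5, Align 4/30≈0.133.
All 3 GPU-h of Probe fit (value 59) ; 76 remain.
Retrain: take in full, 13 GPU-h for value 51 ; 63 left.
All 20 GPU-h of FtBase fit (value 30) ; 43 remain.
Pretrain: take in full, 29 GPU-h for value 28 ; 14 left.
Only 14 GPU-h remain; take 14/16 of Sweep for value 8×14/16 = 7.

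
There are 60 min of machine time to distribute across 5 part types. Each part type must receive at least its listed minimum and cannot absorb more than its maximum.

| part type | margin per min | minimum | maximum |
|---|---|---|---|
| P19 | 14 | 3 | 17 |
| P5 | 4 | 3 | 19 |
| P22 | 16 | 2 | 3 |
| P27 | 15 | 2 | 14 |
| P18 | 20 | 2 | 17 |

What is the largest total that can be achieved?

872

Meeting every minimum uses 3+3+2+2+2 = 12 min, leaving 48.
Highest margin per min first: P18 20 > P22 16 > P27 15 > P19 14 > P5 4.
P18: +15 to 17 (cap) → 33 left.
P22 takes 1 more to reach its cap of 3 → 32 left.
P27 takes 12 more to reach its cap of 14 → 20 left.
P19 takes 14 more to reach its cap of 17 → 6 left.
P5: +6 (room for 16) → 9. Pool exhausted.
Total = 14×17 + 4×9 + 16×3 + 15×14 + 20×17 = 872.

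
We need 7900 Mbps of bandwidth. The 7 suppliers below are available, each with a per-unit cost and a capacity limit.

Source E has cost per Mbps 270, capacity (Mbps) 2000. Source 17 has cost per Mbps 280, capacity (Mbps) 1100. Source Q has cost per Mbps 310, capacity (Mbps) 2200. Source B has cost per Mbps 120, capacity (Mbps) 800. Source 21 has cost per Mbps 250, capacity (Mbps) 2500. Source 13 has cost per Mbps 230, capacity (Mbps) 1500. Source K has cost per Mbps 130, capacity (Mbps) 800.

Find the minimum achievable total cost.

Fill from the cheapest supplier first.
Source B at 120: take all 800 Mbps → 7100 still needed.
Take 800 from Source K at 130 → need 6300 more.
Source 13 at 230: take all 1500 Mbps → 4800 still needed.
Source 21 at 250: take all 2500 Mbps → 2300 still needed.
Source E (270): use full 2000 → 300 Mbps to go.
Take 300 from Source 17 at 280 to finish.
Source Q: unused.
Cost = 800×120 + 800×130 + 1500×230 + 2500×250 + 2000×270 + 300×280 = 1794000.

1794000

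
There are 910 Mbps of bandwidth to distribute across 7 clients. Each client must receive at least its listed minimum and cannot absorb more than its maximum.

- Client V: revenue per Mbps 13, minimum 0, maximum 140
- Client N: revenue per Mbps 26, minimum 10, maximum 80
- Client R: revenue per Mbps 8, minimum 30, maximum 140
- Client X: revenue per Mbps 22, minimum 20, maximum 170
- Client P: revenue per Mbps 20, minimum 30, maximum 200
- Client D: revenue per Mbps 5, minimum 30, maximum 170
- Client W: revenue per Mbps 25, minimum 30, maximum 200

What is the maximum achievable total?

Meeting every minimum uses 0+10+30+20+30+30+30 = 150 Mbps, leaving 760.
Order the clients by revenue per Mbps: Client N 26 > Client W 25 > Client X 22 > Client P 20 > Client V 13 > Client R 8 > Client D 5.
Client N: +70 to 80 (cap) → 690 left.
Client W: +170 to 200 (cap) → 520 left.
Client X takes 150 more to reach its cap of 170 → 370 left.
Client P takes 170 more to reach its cap of 200 → 200 left.
Give Client V 140 more to hit its cap of 140 → 60 left.
Only 60 left; Client R takes them to reach 90.
Total = 13×140 + 26×80 + 8×90 + 22×170 + 20×200 + 5×30 + 25×200 = 17510.

17510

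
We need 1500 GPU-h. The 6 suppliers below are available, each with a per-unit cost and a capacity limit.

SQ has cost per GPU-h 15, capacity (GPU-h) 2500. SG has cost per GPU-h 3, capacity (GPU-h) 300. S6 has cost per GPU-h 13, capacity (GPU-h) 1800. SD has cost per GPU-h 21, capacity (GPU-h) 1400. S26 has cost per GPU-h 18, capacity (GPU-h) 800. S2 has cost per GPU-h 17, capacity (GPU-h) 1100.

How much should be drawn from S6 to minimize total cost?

Cheapest first:
SG at 3: take all 300 GPU-h → 1200 still needed.
S6 (13): take the remaining 1200 → done.
SQ, S2, S26, SD: unused.

1200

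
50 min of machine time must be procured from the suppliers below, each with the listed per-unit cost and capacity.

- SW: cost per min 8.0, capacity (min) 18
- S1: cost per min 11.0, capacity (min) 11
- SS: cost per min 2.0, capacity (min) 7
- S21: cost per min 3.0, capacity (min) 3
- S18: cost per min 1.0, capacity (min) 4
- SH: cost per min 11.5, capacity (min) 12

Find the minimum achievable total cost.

Cheapest first:
S18 (1.0): use full 4 ; 46 min to go.
SS (2.0): use full 7 ; 39 min to go.
S21 (3.0): use full 3 ; 36 min to go.
SW (8.0): use full 18 ; 18 min to go.
Take 11 from S1 at 11.0 ; need 7 more.
Take 7 from SH at 11.5 to finish.
Cost = 4×1.0 + 7×2.0 + 3×3.0 + 18×8.0 + 11×11.0 + 7×11.5 = 372.5.

372.5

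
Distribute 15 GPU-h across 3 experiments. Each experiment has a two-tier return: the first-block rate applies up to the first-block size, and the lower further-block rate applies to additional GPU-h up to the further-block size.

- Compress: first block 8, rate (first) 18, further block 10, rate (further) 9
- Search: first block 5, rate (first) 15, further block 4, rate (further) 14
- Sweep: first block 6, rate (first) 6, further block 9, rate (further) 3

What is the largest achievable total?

Rank every tier by rate: Compress/T1 18 > Search/T1 15 > Search/T2 14 > Compress/T2 9 > Sweep/T1 6 > Sweep/T2 3.
Compress/T1 (18): +8 → 7 left.
Search/T1 (15): +5 → 2 left.
2 remain; put them into Search T2 at 14.
Total = 18×8 + 15×5 + 14×2 = 247.

247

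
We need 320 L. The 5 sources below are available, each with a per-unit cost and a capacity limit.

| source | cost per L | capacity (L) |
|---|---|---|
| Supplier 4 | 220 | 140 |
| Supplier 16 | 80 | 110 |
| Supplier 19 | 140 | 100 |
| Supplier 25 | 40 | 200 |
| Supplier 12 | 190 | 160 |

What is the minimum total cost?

18200

Cheapest first:
Supplier 25 (40): use full 200 → 120 L to go.
Take 110 from Supplier 16 at 80 → need 10 more.
Supplier 19 (140): take the remaining 10 → done.
Supplier 12, Supplier 4: unused.
Cost = 200×40 + 110×80 + 10×140 = 18200.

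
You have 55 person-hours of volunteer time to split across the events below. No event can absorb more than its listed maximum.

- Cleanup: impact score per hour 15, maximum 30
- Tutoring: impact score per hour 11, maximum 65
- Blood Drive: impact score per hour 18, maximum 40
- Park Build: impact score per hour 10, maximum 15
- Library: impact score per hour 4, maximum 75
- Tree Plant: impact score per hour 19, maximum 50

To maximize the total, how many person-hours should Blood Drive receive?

5

Order the events by impact score per hour: Tree Plant 19 > Blood Drive 18 > Cleanup 15 > Tutoring 11 > Park Build 10 > Library 4.
Give Tree Plant 50 to hit its cap of 50 — 5 left.
Blood Drive: +5 (room for 40) → 5. Pool exhausted.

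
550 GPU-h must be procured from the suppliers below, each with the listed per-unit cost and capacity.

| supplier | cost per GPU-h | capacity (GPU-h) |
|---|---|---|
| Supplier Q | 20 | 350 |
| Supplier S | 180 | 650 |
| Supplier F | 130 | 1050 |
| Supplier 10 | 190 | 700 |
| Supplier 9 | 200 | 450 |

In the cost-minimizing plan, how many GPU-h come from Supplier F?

Cheapest first:
Supplier Q (20): use full 350 — 200 GPU-h to go.
Take 200 from Supplier F at 130 to finish.
Supplier S, Supplier 10, Supplier 9: unused.

200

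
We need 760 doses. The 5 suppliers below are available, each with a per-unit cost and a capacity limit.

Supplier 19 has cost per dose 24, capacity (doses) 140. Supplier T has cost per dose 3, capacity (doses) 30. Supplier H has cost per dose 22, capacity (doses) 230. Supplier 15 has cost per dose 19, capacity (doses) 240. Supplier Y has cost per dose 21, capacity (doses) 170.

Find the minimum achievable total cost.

Use suppliers in increasing cost order.
Take 30 from Supplier T at 3 → need 730 more.
Supplier 15 at 19: take all 240 doses → 490 still needed.
Supplier Y at 21: take all 170 doses → 320 still needed.
Supplier H at 22: take all 230 doses → 90 still needed.
Supplier 19 (24): take the remaining 90 → done.
Cost = 30×3 + 240×19 + 170×21 + 230×22 + 90×24 = 15440.

15440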